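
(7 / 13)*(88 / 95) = 616 / 1235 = 0.50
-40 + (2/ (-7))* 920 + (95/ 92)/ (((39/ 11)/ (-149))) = -8696495/ 25116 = -346.25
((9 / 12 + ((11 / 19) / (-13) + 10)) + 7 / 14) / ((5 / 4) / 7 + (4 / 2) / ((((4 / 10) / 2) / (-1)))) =-77497 / 67925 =-1.14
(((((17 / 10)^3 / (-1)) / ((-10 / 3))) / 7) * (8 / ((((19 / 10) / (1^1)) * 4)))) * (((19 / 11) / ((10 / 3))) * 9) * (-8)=-397953 / 48125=-8.27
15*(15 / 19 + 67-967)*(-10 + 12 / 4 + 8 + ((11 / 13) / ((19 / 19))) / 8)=-29471625 / 1976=-14914.79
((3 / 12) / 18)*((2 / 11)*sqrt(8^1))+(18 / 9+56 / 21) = sqrt(2) / 198+14 / 3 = 4.67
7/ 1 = 7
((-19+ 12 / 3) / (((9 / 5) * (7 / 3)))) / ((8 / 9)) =-225 / 56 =-4.02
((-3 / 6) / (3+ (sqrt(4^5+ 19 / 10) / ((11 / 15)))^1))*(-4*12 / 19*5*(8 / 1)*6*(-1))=464640 / 970007 - 21120*sqrt(102590) / 970007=-6.49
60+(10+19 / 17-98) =-457 / 17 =-26.88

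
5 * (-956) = -4780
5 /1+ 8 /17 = 93 /17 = 5.47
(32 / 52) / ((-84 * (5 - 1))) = -1 / 546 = -0.00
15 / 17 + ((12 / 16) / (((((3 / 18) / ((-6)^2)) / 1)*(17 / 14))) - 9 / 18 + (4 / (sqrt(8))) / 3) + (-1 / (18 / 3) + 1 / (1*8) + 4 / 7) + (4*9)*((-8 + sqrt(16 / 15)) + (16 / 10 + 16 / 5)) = sqrt(2) / 3 + 273089 / 14280 + 48*sqrt(15) / 5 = 56.78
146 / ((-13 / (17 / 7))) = -2482 / 91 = -27.27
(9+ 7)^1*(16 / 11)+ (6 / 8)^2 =4195 / 176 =23.84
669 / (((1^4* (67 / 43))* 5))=28767 / 335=85.87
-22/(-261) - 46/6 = -1979/261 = -7.58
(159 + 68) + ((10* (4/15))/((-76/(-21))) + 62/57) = 13043/57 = 228.82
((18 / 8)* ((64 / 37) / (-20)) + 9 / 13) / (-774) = -133 / 206830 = -0.00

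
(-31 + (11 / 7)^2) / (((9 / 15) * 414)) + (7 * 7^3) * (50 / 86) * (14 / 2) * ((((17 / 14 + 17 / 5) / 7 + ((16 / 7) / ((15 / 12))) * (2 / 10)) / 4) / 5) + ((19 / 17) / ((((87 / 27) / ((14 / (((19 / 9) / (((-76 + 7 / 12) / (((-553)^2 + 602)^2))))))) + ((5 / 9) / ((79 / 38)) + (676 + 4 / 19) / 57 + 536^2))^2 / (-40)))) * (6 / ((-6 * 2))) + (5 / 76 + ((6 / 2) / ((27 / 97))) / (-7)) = 1155809772932942733053516384705228734894534691 / 2315549655700070138609261215956012564653640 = 499.15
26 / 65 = 0.40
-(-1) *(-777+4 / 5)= -3881 / 5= -776.20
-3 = -3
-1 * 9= -9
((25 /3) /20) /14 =5 /168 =0.03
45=45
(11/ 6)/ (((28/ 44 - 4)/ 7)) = -847/ 222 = -3.82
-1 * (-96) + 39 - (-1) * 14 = 149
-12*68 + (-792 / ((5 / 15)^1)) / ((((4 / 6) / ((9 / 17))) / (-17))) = 31260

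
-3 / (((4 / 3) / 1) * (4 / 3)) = -27 / 16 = -1.69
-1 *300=-300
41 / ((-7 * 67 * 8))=-41 / 3752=-0.01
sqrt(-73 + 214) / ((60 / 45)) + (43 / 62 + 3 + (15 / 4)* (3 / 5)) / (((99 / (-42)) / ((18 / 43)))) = -1407 / 1333 + 3* sqrt(141) / 4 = 7.85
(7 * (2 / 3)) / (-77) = -2 / 33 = -0.06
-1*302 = -302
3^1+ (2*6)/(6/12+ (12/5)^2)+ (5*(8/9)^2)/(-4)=99619/25353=3.93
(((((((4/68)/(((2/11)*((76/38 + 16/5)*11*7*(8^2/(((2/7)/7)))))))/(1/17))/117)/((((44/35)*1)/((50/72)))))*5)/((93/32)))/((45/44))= 625/8982831312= 0.00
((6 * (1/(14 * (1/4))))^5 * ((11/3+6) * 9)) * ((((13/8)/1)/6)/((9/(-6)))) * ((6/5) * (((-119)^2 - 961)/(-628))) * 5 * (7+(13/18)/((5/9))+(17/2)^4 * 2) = 808634671827840/2638699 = 306452032.55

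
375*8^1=3000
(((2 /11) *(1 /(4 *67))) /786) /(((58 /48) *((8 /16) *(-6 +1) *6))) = -2 /41997945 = -0.00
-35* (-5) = 175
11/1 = 11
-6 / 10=-0.60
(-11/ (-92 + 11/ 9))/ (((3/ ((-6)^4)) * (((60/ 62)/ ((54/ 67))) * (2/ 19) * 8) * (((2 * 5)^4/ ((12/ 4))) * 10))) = 0.00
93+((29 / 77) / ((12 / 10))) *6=7306 / 77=94.88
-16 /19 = -0.84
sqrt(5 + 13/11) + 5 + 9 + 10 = 2 * sqrt(187)/11 + 24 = 26.49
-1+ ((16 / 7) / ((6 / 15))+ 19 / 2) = 199 / 14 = 14.21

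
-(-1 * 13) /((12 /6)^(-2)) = 52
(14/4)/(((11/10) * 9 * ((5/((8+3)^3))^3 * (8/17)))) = 25508706839/1800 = 14171503.80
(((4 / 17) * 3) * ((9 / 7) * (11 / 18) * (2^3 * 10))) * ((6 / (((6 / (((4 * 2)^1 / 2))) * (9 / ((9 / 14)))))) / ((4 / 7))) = 2640 / 119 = 22.18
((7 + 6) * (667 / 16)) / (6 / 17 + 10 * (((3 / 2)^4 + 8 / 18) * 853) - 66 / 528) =1326663 / 114993488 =0.01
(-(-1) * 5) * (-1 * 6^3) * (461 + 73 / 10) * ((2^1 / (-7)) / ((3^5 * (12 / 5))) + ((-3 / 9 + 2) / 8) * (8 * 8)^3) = -248593119050 / 9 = -27621457672.22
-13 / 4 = -3.25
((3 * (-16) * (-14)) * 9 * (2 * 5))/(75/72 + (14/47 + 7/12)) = 7580160/241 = 31452.95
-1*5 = -5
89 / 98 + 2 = 285 / 98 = 2.91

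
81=81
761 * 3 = 2283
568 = 568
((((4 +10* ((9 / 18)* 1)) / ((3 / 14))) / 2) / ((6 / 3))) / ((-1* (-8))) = 21 / 16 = 1.31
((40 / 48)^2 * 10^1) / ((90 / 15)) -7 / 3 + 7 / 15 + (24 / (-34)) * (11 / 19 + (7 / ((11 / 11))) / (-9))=-5837 / 10260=-0.57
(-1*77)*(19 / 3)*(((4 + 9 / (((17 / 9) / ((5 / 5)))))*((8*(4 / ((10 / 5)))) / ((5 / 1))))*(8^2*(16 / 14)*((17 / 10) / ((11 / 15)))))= -11595776 / 5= -2319155.20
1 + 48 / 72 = 5 / 3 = 1.67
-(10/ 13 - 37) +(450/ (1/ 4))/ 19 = 32349/ 247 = 130.97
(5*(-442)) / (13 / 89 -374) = 196690 / 33273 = 5.91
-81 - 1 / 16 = -1297 / 16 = -81.06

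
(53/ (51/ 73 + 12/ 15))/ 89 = 19345/ 48683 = 0.40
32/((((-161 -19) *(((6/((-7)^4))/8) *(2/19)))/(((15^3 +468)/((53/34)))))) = -10596746272/795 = -13329240.59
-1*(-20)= 20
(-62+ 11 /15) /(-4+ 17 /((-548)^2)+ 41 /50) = 19.27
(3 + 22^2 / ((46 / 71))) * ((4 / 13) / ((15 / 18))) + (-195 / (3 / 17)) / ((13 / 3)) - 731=-81542 / 115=-709.06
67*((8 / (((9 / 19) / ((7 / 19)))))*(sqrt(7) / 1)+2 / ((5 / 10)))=268+3752*sqrt(7) / 9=1370.98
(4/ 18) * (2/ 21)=4/ 189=0.02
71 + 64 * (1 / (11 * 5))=3969 / 55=72.16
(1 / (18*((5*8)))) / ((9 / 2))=1 / 3240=0.00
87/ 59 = 1.47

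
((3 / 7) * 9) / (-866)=-27 / 6062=-0.00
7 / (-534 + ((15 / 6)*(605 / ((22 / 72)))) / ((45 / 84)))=7 / 8706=0.00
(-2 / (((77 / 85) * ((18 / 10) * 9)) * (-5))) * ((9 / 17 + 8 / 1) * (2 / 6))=1450 / 18711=0.08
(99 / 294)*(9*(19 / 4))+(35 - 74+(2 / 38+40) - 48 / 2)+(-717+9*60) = -1381991 / 7448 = -185.55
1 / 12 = 0.08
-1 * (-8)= 8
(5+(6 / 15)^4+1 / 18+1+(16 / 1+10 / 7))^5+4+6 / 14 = 7181880.86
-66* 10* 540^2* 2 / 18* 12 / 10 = -25660800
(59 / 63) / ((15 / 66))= 1298 / 315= 4.12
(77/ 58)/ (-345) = -77/ 20010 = -0.00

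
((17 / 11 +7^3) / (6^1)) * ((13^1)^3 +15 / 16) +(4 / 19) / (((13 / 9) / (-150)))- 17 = 1495943053 / 11856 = 126176.03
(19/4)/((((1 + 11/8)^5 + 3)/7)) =1089536/2574403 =0.42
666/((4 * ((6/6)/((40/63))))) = 740/7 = 105.71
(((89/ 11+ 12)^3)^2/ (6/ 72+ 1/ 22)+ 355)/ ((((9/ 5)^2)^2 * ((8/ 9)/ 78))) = 668204872796995625/ 156541572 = 4268545819.87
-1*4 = -4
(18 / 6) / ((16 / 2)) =3 / 8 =0.38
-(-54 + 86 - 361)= 329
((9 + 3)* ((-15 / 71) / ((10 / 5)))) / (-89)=90 / 6319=0.01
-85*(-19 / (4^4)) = 1615 / 256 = 6.31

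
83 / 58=1.43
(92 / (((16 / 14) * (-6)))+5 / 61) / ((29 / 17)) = -165937 / 21228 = -7.82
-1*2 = -2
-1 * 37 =-37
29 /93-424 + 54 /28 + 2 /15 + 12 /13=-11868037 /28210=-420.70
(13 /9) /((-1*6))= -13 /54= -0.24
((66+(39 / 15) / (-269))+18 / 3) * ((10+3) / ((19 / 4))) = 197.03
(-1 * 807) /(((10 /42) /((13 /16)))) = -220311 /80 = -2753.89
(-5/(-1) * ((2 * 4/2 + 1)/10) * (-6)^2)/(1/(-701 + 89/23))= -1443060/23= -62741.74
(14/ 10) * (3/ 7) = 3/ 5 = 0.60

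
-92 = -92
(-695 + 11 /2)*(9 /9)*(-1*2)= 1379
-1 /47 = -0.02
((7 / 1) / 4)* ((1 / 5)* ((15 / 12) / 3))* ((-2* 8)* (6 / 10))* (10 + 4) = -98 / 5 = -19.60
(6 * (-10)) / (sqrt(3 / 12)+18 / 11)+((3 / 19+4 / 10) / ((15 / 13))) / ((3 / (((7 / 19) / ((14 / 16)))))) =-106957936 / 3817575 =-28.02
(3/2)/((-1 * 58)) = -3/116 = -0.03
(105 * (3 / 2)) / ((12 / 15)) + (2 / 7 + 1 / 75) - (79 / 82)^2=1385535161 / 7060200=196.25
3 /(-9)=-1 /3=-0.33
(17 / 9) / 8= 17 / 72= 0.24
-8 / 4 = -2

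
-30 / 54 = -5 / 9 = -0.56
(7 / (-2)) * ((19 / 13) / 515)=-133 / 13390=-0.01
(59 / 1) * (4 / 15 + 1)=1121 / 15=74.73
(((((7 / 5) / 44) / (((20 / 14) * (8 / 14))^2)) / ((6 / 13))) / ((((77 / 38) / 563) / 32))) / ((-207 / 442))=-73788686881 / 37570500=-1964.01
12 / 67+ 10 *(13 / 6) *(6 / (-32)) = -4163 / 1072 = -3.88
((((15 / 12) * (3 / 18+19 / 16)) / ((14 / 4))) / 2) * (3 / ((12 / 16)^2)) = 325 / 252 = 1.29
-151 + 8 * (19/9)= -1207/9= -134.11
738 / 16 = 369 / 8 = 46.12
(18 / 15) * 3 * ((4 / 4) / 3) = 6 / 5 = 1.20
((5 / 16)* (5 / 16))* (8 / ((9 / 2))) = 25 / 144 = 0.17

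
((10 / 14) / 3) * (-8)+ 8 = 128 / 21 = 6.10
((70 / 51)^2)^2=24010000 / 6765201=3.55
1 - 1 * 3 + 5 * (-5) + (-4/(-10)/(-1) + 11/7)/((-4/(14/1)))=-311/10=-31.10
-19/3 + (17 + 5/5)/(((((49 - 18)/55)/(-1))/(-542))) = 1609151/93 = 17302.70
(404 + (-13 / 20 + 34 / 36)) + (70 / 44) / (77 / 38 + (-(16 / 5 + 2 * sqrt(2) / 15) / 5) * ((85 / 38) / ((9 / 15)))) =29070 * sqrt(2) / 20141 + 1446791293 / 3625380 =401.11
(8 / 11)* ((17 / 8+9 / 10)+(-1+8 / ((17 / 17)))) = 401 / 55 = 7.29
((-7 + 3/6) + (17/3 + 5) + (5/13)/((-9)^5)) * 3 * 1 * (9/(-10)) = -1279393/113724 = -11.25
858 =858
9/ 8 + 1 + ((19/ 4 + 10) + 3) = 159/ 8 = 19.88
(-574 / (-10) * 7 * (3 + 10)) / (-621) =-26117 / 3105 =-8.41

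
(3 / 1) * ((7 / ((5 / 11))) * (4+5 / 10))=2079 / 10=207.90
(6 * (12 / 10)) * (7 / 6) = 42 / 5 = 8.40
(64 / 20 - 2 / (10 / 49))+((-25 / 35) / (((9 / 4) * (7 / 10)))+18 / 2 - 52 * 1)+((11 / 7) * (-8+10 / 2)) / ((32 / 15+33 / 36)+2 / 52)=-8302564 / 160965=-51.58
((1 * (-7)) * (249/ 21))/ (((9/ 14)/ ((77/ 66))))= -4067/ 27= -150.63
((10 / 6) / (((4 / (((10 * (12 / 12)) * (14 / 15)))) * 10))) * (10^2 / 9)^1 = 350 / 81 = 4.32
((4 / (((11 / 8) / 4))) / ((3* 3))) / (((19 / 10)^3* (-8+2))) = -0.03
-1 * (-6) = 6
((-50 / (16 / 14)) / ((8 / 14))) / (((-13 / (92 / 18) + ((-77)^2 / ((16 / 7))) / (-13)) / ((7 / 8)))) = 2563925 / 7733896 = 0.33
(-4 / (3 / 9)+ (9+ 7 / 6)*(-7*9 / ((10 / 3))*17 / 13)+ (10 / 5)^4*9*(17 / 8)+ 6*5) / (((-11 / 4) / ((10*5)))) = -17190 / 13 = -1322.31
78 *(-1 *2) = -156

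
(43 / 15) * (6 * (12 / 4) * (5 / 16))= 129 / 8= 16.12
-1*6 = -6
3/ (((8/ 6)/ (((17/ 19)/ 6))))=51/ 152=0.34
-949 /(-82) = 949 /82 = 11.57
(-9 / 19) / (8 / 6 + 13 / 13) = -27 / 133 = -0.20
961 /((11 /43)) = 41323 /11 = 3756.64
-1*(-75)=75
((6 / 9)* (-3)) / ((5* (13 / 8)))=-16 / 65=-0.25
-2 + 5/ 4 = -3/ 4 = -0.75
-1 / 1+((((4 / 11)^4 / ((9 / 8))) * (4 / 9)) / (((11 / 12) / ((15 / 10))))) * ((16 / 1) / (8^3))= -1448947 / 1449459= -1.00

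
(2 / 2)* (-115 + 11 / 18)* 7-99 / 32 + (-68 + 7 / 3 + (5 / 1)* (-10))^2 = 3621589 / 288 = 12574.96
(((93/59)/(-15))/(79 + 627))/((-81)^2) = -31/1366459470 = -0.00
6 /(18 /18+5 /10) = 4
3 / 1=3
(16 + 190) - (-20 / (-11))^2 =202.69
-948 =-948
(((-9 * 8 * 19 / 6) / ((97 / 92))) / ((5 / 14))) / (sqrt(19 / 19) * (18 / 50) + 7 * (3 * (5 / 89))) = -21780080 / 55387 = -393.23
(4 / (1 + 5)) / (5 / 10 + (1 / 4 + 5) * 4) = 4 / 129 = 0.03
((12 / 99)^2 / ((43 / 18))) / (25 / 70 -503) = -448 / 36613511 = -0.00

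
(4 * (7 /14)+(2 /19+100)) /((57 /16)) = 31040 /1083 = 28.66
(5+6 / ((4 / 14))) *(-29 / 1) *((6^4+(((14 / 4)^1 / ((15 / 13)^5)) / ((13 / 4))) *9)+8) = -83260339916 / 84375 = -986789.21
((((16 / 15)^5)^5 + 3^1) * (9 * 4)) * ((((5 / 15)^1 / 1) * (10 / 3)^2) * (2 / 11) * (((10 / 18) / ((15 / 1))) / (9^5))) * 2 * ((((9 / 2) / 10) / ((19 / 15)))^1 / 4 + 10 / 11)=27032178043512724229354874268171348 / 111065200528986769173538684844970703125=0.00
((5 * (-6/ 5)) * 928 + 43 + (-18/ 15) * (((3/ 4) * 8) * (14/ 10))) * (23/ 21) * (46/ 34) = -73201433/ 8925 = -8201.84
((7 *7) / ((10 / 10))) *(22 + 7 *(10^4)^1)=3431078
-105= -105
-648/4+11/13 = -2095/13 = -161.15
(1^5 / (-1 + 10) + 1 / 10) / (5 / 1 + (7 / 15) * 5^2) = 19 / 1500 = 0.01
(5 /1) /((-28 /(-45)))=225 /28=8.04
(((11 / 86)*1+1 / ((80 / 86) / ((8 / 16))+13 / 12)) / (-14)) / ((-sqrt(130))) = 12217*sqrt(130) / 47550776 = 0.00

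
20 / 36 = 5 / 9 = 0.56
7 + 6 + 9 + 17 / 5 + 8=167 / 5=33.40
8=8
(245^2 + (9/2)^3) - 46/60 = 7213843/120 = 60115.36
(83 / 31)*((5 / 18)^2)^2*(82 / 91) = 0.01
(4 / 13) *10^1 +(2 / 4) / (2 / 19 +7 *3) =32327 / 10426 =3.10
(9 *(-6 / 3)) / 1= -18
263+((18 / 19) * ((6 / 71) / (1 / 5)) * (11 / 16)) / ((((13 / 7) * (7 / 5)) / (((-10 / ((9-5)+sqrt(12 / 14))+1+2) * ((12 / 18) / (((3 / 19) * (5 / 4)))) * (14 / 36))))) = 263.13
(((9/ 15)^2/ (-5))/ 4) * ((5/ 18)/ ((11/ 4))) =-1/ 550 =-0.00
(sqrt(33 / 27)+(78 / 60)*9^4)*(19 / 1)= 19*sqrt(11) / 3+1620567 / 10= 162077.71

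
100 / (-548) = -0.18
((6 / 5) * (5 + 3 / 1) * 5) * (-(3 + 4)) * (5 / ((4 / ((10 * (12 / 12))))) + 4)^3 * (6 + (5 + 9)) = -30187080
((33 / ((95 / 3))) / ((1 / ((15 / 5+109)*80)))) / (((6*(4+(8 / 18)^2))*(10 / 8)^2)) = 237.28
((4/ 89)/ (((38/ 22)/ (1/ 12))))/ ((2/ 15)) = 55/ 3382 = 0.02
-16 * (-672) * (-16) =-172032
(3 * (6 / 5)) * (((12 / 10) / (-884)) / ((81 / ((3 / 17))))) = -0.00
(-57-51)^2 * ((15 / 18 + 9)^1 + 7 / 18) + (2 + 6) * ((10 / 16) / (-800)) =119231.99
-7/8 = -0.88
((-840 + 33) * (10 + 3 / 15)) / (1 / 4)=-164628 / 5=-32925.60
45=45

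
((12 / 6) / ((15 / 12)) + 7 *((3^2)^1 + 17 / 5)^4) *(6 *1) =620612112 / 625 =992979.38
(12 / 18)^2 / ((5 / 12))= 16 / 15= 1.07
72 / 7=10.29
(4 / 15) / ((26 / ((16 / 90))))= 16 / 8775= 0.00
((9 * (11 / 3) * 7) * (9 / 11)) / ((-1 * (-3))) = 63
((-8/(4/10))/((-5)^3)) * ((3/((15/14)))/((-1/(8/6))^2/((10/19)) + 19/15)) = 5376/28025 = 0.19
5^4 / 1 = 625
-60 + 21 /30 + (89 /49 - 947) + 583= -206527 /490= -421.48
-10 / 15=-2 / 3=-0.67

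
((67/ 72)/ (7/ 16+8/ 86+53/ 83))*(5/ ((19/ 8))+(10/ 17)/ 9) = 3017732260/ 1746615717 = 1.73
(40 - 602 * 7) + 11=-4163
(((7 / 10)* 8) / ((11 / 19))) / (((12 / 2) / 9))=798 / 55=14.51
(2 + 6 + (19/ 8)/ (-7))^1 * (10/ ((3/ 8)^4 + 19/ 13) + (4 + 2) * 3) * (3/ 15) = 418761057/ 11042780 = 37.92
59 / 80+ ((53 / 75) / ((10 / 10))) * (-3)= -553 / 400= -1.38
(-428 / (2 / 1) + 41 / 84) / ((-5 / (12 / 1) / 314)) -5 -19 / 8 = 9010131 / 56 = 160895.20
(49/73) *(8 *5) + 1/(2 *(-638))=2500887/93148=26.85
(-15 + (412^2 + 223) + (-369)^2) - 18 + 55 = 306150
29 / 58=0.50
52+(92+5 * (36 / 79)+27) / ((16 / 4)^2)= 75309 / 1264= 59.58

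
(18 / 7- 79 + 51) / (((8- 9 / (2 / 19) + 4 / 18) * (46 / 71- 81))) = -227484 / 55549585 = -0.00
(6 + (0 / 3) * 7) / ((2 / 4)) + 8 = 20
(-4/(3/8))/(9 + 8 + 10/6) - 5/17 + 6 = 611/119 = 5.13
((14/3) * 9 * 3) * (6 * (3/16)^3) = 5103/1024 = 4.98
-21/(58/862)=-312.10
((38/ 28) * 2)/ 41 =0.07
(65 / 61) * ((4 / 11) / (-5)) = -0.08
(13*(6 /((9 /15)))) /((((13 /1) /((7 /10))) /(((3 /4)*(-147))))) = -3087 /4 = -771.75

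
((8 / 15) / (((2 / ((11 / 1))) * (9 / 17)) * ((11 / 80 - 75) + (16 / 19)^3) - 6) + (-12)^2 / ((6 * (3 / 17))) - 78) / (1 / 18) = 234593059108 / 224863253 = 1043.27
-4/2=-2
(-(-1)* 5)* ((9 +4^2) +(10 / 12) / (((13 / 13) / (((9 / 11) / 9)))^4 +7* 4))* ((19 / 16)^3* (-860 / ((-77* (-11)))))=-16224152565875 / 76337006592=-212.53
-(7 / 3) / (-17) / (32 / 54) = 63 / 272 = 0.23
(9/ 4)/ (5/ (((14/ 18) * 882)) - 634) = -1029/ 289946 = -0.00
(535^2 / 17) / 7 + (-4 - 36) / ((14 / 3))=285205 / 119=2396.68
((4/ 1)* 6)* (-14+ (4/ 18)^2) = -334.81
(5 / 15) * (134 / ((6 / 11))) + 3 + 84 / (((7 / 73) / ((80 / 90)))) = 7772 / 9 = 863.56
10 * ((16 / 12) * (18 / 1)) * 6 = 1440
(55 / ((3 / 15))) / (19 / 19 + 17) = 275 / 18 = 15.28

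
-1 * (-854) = 854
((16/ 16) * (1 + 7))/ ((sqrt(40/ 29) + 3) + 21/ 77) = 1.80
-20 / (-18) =10 / 9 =1.11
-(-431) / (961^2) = 431 / 923521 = 0.00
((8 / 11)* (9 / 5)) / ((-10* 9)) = -4 / 275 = -0.01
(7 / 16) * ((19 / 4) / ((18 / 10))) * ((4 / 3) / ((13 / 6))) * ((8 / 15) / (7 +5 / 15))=133 / 2574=0.05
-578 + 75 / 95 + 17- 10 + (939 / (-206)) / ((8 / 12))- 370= -7413491 / 7828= -947.05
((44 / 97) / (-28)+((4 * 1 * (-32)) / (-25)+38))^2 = 1857.94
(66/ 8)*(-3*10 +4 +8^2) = 627/ 2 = 313.50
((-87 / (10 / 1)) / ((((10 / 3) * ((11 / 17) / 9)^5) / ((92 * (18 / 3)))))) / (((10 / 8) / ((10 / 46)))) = -525180875860152 / 4026275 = -130438401.71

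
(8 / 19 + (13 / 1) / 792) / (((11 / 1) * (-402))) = -6583 / 66542256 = -0.00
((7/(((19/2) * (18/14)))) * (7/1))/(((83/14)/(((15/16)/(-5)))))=-2401/18924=-0.13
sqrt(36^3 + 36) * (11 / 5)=66 * sqrt(1297) / 5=475.38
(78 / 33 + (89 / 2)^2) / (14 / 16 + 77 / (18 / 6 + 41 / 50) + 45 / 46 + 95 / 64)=6131573680 / 72661413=84.39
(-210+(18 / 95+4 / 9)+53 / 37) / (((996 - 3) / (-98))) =644642138 / 31413555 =20.52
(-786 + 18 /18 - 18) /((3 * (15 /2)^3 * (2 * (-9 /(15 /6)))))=1606 /18225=0.09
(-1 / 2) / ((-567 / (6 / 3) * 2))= 1 / 1134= 0.00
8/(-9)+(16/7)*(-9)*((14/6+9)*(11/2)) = -80840/63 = -1283.17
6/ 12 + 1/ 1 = 3/ 2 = 1.50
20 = 20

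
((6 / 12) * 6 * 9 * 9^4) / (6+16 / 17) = 3011499 / 118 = 25521.18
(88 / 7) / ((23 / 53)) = 4664 / 161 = 28.97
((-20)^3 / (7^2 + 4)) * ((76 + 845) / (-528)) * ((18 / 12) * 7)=2764.58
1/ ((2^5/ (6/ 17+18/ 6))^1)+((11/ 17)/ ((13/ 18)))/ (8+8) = 1137/ 7072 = 0.16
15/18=5/6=0.83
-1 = -1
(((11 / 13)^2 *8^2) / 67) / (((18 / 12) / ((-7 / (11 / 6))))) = -19712 / 11323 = -1.74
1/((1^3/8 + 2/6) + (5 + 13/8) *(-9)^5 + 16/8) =-6/2347183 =-0.00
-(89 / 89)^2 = -1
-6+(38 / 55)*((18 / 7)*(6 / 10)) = -9498 / 1925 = -4.93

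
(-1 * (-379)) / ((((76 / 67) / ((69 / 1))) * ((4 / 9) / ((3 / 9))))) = 5256351 / 304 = 17290.63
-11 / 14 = -0.79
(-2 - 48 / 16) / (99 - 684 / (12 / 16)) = 0.01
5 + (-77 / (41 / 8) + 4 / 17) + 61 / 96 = -612491 / 66912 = -9.15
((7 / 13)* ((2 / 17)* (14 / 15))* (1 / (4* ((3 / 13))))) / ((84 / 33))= 77 / 3060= 0.03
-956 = -956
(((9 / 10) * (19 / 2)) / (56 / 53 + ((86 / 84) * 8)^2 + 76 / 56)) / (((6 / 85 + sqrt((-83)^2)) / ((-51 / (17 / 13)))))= -2649867129 / 45878663914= -0.06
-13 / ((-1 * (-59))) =-13 / 59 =-0.22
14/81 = 0.17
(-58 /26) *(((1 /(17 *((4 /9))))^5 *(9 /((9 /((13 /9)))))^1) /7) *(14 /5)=-0.00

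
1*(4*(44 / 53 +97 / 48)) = 7253 / 636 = 11.40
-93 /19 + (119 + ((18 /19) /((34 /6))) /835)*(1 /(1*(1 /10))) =63925871 /53941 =1185.11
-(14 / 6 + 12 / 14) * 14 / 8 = -67 / 12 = -5.58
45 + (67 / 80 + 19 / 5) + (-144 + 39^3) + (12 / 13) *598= 4782131 / 80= 59776.64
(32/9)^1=3.56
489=489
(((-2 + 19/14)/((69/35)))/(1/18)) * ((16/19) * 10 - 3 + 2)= -19035/437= -43.56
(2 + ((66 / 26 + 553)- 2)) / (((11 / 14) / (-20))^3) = -158537344000 / 17303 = -9162419.46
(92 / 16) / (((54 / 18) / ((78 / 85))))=299 / 170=1.76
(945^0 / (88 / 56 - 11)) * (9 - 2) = -49 / 66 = -0.74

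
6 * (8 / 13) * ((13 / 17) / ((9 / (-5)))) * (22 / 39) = -1760 / 1989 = -0.88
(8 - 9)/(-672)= 1/672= 0.00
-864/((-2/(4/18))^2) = -32/3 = -10.67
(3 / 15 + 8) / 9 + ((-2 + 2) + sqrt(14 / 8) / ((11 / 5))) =5*sqrt(7) / 22 + 41 / 45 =1.51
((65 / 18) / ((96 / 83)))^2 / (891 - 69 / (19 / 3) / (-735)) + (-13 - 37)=-619108921514425 / 12384888201216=-49.99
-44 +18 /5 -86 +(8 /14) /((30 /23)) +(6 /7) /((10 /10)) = -13136 /105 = -125.10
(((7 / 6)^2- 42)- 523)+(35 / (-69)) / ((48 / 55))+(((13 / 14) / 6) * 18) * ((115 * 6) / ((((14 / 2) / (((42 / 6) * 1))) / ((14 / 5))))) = 1772943 / 368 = 4817.78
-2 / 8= -1 / 4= -0.25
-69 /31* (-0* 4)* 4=0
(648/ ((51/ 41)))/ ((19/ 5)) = 137.09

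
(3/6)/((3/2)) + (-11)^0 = 4/3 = 1.33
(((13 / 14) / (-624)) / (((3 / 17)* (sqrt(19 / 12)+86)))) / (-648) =731 / 4829914656 - 17* sqrt(57) / 57958975872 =0.00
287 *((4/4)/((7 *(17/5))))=205/17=12.06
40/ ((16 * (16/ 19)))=95/ 32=2.97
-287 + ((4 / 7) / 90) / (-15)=-1356077 / 4725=-287.00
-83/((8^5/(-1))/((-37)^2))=113627/32768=3.47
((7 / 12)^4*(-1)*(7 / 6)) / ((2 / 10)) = -84035 / 124416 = -0.68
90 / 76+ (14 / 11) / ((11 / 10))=10765 / 4598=2.34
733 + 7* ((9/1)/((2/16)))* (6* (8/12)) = 2749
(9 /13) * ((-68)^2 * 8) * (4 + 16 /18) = 1627648 /13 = 125203.69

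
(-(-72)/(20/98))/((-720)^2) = 49/72000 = 0.00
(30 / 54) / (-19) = -5 / 171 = -0.03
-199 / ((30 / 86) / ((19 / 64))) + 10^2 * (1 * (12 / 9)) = -34583 / 960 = -36.02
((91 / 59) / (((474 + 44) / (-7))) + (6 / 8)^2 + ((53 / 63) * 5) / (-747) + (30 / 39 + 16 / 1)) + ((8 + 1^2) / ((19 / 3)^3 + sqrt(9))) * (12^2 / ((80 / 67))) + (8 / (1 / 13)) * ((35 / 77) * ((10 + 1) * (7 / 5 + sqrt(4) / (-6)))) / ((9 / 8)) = 95386733106414929 / 185373523717200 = 514.57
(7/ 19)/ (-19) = -7/ 361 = -0.02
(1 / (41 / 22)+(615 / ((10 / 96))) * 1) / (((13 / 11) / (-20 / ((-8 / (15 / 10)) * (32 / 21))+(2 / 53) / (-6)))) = 5116645897 / 417216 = 12263.78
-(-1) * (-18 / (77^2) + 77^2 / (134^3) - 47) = -670500315783 / 14265790616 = -47.00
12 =12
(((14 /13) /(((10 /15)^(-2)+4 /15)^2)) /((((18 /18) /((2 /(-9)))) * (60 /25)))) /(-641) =14000 /570002199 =0.00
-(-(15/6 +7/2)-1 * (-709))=-703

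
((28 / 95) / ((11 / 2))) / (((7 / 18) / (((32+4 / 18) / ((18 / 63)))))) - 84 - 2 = -14726 / 209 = -70.46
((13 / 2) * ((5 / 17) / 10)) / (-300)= -13 / 20400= -0.00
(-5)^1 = -5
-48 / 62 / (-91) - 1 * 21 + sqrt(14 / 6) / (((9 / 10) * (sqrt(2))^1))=-59217 / 2821 + 5 * sqrt(42) / 27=-19.79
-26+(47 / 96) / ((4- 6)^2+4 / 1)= -25.94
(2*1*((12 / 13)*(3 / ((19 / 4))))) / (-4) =-72 / 247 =-0.29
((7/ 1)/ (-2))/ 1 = -7/ 2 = -3.50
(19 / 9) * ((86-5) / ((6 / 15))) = 855 / 2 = 427.50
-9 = -9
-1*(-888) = 888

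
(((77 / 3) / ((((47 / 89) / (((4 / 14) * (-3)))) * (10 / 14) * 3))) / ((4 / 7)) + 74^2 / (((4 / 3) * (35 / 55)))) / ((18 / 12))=63363773 / 14805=4279.89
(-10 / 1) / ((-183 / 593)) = 5930 / 183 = 32.40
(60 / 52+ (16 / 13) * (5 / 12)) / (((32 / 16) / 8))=20 / 3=6.67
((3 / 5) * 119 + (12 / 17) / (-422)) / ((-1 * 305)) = -1280529 / 5470175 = -0.23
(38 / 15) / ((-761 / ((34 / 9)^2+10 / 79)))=-3501092 / 73044585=-0.05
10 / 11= 0.91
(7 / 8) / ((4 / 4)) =7 / 8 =0.88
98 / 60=49 / 30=1.63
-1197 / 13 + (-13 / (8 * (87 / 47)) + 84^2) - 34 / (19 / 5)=1195492867 / 171912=6954.10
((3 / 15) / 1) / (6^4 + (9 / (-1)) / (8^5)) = 32768 / 212336595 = 0.00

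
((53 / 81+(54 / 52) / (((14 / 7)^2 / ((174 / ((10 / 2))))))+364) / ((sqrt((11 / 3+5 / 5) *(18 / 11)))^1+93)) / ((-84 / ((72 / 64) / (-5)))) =2683632149 / 249120144000-7869889 *sqrt(231) / 373680216000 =0.01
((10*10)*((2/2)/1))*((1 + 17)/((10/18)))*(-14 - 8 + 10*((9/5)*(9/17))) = -686880/17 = -40404.71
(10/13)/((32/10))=25/104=0.24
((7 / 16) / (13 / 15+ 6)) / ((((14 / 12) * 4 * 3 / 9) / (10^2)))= 3375 / 824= 4.10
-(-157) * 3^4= 12717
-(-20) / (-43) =-20 / 43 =-0.47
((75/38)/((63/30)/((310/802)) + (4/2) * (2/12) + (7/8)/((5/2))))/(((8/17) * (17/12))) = 523125/1080739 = 0.48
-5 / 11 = -0.45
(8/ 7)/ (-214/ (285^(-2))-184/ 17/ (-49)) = -476/ 7239665383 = -0.00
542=542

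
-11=-11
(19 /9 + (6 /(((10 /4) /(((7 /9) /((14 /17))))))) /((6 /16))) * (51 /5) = 6239 /75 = 83.19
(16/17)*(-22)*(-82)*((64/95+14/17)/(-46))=-34896576/631465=-55.26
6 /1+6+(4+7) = 23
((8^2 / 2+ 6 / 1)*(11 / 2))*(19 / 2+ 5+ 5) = 8151 / 2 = 4075.50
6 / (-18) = -1 / 3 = -0.33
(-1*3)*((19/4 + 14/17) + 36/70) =-18.26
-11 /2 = -5.50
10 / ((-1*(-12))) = 5 / 6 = 0.83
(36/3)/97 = 12/97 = 0.12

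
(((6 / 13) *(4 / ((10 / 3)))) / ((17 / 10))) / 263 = 72 / 58123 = 0.00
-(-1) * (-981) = -981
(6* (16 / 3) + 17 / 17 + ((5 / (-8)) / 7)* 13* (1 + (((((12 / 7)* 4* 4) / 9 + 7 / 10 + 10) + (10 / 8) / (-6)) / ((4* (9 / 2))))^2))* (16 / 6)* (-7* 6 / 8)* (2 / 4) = -8871378707 / 40642560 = -218.28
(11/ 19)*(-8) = -88/ 19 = -4.63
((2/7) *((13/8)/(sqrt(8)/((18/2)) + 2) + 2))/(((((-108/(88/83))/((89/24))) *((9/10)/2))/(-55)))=3.44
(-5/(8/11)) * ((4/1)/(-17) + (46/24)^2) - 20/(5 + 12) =-485975/19584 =-24.81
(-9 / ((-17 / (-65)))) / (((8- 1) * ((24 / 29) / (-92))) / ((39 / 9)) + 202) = -5072535 / 29774072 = -0.17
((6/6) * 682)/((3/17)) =11594/3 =3864.67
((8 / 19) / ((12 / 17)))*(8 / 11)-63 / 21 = -1609 / 627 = -2.57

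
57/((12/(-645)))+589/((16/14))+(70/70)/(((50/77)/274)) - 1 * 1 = -425483/200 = -2127.42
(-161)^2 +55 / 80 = 414747 / 16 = 25921.69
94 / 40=47 / 20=2.35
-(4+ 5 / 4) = -21 / 4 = -5.25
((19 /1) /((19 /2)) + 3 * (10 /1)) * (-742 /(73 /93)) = -2208192 /73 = -30249.21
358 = 358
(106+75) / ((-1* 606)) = -181 / 606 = -0.30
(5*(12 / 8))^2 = 225 / 4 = 56.25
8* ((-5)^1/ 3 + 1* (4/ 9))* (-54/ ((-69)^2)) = 176/ 1587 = 0.11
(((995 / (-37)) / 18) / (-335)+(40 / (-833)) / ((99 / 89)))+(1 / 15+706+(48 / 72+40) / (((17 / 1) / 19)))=512097058189 / 681452310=751.48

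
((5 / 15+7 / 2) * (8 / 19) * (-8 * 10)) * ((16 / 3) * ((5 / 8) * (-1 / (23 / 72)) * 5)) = 128000 / 19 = 6736.84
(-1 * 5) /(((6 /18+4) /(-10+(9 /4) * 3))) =15 /4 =3.75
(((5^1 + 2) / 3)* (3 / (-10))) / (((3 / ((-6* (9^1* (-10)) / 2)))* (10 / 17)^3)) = -309519 / 1000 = -309.52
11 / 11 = 1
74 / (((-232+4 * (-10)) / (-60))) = 555 / 34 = 16.32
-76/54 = -38/27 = -1.41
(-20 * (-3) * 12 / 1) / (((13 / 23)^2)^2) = 7054.57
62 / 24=31 / 12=2.58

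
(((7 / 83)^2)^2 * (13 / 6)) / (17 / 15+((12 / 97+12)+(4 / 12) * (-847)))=-15138305 / 37160434842852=-0.00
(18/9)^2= 4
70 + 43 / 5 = 393 / 5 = 78.60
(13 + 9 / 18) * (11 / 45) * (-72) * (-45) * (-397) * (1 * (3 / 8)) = -3183543 / 2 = -1591771.50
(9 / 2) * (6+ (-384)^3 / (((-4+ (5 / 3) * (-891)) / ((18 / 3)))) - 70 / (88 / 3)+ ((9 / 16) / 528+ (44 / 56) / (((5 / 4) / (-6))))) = 301361542027713 / 293511680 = 1026744.63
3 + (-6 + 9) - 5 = 1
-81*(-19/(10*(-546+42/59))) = -30267/107240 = -0.28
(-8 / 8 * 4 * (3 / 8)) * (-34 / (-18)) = -17 / 6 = -2.83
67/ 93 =0.72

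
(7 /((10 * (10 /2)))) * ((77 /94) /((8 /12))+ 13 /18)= 23107 /84600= 0.27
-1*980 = -980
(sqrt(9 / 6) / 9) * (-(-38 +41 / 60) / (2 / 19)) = 42541 * sqrt(6) / 2160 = 48.24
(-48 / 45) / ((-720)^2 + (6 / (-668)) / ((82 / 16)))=-27388 / 13310567955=-0.00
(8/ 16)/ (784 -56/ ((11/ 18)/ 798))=-11/ 1591520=-0.00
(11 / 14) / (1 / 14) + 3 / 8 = 91 / 8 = 11.38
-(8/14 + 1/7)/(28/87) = -435/196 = -2.22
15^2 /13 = 225 /13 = 17.31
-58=-58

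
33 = 33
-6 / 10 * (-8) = 24 / 5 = 4.80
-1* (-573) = 573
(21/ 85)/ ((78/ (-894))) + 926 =1020101/ 1105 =923.17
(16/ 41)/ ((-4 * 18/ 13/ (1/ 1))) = -26/ 369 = -0.07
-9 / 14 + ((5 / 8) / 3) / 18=-1909 / 3024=-0.63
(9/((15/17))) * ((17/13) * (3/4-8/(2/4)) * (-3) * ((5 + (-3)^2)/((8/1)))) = 1110627/1040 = 1067.91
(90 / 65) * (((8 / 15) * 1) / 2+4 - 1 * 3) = 114 / 65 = 1.75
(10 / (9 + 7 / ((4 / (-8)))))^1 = -2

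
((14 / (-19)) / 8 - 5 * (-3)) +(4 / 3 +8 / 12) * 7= 2197 / 76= 28.91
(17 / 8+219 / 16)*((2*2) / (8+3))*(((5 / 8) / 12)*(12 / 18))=115 / 576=0.20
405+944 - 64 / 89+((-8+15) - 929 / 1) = 37939 / 89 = 426.28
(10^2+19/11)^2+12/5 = 6262257/605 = 10350.84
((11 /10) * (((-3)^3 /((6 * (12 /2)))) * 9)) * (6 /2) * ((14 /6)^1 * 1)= -2079 /40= -51.98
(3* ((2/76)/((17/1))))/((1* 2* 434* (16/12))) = 9/2242912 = 0.00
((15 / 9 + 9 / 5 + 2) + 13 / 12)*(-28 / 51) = -917 / 255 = -3.60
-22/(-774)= 11/387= 0.03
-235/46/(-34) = 235/1564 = 0.15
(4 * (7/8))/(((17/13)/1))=91/34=2.68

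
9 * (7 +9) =144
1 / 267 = 0.00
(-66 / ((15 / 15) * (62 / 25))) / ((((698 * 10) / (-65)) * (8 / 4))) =10725 / 86552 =0.12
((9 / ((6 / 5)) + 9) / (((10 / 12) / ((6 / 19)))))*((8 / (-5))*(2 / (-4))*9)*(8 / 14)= 85536 / 3325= 25.73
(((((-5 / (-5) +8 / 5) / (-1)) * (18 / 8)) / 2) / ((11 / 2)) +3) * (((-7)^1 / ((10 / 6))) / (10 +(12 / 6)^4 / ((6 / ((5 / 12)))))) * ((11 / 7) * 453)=-6641433 / 10000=-664.14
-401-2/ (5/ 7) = -2019/ 5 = -403.80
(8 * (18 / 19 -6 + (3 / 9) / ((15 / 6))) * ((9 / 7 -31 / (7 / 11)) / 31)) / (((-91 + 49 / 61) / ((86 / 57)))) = -9767296576 / 9697728915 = -1.01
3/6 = 1/2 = 0.50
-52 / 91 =-4 / 7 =-0.57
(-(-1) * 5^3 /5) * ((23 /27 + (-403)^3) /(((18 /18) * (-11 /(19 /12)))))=419703422675 /1782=235523806.21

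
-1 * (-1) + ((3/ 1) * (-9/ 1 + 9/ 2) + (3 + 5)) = -4.50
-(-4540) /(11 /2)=9080 /11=825.45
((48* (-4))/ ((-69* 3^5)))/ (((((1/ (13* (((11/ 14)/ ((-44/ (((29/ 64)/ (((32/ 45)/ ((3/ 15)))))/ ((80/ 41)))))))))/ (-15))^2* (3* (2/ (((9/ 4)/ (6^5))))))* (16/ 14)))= 238918849/ 9559154091884544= 0.00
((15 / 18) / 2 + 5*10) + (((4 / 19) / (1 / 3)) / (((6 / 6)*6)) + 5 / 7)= 51.24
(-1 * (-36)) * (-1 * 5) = -180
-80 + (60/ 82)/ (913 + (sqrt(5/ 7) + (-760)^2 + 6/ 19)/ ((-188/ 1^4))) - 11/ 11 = -276607871601932859/ 3414897709152059 + 407208 *sqrt(35)/ 3414897709152059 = -81.00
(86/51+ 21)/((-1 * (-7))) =1157/357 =3.24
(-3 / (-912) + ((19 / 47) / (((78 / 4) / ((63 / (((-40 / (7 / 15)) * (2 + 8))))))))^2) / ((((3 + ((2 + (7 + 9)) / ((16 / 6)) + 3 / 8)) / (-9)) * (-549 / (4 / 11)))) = 23349030959 / 12047406992156250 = 0.00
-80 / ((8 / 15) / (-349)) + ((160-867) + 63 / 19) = 981280 / 19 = 51646.32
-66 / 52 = -33 / 26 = -1.27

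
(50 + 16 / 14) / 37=358 / 259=1.38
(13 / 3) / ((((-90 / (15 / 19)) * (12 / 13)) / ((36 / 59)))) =-169 / 6726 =-0.03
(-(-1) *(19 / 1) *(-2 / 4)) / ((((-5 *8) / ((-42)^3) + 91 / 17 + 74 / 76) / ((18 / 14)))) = -73073259 / 37852937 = -1.93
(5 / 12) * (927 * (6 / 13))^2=12889935 / 169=76271.80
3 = 3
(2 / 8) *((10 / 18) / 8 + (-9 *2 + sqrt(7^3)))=-1291 / 288 + 7 *sqrt(7) / 4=0.15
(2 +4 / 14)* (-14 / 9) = -32 / 9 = -3.56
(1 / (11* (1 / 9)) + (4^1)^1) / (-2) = -2.41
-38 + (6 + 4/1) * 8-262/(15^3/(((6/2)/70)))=1653619/39375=42.00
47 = 47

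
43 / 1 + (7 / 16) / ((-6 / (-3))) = 1383 / 32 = 43.22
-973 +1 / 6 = -5837 / 6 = -972.83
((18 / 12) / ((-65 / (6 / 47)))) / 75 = -3 / 76375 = -0.00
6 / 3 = 2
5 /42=0.12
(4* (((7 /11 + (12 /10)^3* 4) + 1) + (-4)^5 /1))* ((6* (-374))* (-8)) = -9114693888 /125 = -72917551.10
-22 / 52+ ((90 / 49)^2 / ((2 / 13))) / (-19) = -1870709 / 1186094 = -1.58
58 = 58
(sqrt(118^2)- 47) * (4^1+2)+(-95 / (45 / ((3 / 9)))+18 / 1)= 11969 / 27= 443.30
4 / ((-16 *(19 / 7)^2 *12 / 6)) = -49 / 2888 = -0.02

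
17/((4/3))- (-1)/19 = 973/76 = 12.80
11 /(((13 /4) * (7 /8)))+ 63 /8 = 8549 /728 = 11.74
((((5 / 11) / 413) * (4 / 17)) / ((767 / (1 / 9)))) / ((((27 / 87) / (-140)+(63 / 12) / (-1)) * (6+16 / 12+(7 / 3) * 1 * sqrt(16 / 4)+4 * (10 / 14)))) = -5075 / 10556343706194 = -0.00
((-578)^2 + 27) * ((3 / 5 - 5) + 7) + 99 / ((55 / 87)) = 4344226 / 5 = 868845.20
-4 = -4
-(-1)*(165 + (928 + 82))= 1175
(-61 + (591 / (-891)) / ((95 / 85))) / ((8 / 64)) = -2780576 / 5643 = -492.75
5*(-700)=-3500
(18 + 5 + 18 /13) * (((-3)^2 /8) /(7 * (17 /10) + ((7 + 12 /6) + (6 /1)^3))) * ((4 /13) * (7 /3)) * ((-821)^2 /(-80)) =-4487090937 /6405776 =-700.48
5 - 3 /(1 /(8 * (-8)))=197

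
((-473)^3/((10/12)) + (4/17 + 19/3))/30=-32382086327/7650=-4232952.46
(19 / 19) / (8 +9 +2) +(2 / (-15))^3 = 3223 / 64125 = 0.05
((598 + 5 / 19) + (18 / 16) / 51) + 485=2799209 / 2584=1083.29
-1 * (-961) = 961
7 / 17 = 0.41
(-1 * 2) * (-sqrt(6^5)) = 72 * sqrt(6) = 176.36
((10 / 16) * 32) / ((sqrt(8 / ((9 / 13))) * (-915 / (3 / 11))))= -3 * sqrt(26) / 8723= -0.00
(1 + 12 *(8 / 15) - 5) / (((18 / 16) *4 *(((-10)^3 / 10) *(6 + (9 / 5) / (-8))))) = -16 / 17325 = -0.00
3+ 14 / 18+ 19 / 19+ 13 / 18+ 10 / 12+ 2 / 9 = 59 / 9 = 6.56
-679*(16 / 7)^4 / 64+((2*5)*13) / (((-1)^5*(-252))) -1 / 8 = -7141963 / 24696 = -289.20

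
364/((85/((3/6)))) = 182/85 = 2.14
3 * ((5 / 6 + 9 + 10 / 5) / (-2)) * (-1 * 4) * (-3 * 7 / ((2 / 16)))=-11928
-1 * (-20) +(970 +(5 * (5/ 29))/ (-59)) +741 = 2961716/ 1711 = 1730.99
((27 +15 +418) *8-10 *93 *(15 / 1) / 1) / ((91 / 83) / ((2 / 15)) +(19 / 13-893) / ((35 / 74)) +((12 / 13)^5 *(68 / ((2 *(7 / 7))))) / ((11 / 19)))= 48740055384020 / 8719992086123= 5.59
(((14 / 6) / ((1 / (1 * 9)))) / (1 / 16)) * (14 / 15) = 1568 / 5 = 313.60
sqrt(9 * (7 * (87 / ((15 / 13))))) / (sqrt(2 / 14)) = 21 * sqrt(1885) / 5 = 182.35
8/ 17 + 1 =25/ 17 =1.47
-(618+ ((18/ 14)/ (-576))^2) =-124035073/ 200704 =-618.00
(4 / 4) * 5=5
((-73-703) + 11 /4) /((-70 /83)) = 256719 /280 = 916.85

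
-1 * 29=-29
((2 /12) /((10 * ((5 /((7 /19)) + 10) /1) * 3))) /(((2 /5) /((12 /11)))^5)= 0.04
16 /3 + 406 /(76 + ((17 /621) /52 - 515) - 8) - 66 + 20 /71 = -188449176610 /3074549991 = -61.29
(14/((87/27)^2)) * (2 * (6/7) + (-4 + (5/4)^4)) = 22599/107648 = 0.21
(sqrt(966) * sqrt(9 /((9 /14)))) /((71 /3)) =42 * sqrt(69) /71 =4.91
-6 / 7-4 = -4.86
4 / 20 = 1 / 5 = 0.20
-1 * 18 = -18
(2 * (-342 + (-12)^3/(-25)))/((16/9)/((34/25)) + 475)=-2087532/1821875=-1.15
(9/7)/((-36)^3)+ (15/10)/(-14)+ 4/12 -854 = -30981745/36288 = -853.77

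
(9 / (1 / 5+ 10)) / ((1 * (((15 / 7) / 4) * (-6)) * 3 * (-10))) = 7 / 765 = 0.01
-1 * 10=-10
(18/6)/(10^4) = 3/10000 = 0.00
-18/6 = -3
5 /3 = 1.67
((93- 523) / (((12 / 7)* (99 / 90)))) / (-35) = 215 / 33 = 6.52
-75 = -75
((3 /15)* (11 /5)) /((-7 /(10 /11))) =-2 /35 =-0.06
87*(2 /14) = 87 /7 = 12.43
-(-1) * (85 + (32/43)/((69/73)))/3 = 254531/8901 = 28.60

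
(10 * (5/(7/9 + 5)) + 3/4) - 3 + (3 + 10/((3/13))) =8227/156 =52.74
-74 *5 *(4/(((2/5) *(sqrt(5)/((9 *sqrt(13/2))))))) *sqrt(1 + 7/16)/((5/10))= -1665 *sqrt(2990)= -91043.69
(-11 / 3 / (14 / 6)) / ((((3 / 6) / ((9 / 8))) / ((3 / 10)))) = -297 / 280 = -1.06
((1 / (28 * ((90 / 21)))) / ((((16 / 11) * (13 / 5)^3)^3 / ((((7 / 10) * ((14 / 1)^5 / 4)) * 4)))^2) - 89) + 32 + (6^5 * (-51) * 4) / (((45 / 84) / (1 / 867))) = -52141481223979669698793888521319 / 15034550202007098620848373760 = -3468.11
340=340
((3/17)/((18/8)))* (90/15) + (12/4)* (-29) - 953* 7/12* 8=-231227/51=-4533.86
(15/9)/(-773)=-5/2319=-0.00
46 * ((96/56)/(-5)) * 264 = -145728/35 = -4163.66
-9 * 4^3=-576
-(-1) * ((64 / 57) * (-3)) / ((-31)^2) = -64 / 18259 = -0.00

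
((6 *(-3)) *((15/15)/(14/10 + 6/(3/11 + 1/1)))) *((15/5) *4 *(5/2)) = -9450/107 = -88.32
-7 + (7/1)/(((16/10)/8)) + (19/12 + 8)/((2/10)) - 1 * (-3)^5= 3827/12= 318.92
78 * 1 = 78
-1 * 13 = -13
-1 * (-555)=555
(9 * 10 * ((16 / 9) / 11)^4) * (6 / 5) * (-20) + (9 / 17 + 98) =5870124065 / 60481971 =97.06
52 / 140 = 13 / 35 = 0.37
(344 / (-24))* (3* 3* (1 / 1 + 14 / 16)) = -1935 / 8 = -241.88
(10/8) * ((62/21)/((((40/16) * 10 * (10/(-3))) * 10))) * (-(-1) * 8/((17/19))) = -589/14875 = -0.04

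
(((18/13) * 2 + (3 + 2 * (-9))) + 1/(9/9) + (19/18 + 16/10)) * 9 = -10033/130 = -77.18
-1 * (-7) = 7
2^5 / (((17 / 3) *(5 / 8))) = 768 / 85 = 9.04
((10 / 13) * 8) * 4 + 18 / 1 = 554 / 13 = 42.62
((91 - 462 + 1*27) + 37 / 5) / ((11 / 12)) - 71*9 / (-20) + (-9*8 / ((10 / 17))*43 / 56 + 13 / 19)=-1139947 / 2660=-428.55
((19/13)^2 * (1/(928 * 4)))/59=361/37012352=0.00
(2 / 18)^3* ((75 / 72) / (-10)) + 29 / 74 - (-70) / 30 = 3528175 / 1294704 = 2.73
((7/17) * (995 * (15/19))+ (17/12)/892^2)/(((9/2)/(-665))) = -34913338680185/730419552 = -47799.02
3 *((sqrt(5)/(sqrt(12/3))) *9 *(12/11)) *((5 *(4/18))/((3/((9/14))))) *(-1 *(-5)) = 1350 *sqrt(5)/77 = 39.20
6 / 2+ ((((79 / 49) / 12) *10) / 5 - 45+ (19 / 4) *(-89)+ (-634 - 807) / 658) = -12896927 / 27636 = -466.67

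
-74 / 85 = -0.87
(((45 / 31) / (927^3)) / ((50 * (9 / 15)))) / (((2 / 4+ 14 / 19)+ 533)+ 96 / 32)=19 / 168046327503765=0.00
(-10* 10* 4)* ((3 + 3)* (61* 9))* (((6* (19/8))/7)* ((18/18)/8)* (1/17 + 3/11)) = -145512450/1309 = -111163.06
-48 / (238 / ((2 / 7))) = -48 / 833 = -0.06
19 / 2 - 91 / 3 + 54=199 / 6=33.17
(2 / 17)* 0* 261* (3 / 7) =0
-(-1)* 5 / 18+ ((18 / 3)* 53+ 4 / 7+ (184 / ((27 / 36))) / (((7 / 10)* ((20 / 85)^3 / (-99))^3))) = -153838300634141.01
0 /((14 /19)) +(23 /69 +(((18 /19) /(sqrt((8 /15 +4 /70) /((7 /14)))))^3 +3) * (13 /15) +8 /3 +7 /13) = 66339 * sqrt(3255) /6591499 +399 /65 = 6.71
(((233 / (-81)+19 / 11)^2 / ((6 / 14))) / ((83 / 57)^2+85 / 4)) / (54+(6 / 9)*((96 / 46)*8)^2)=2803437142016 / 5098447113245145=0.00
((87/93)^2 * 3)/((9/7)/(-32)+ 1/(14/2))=565152/22103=25.57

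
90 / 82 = 45 / 41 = 1.10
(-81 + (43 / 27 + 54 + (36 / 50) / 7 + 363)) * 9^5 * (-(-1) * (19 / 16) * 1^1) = 66302423883 / 2800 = 23679437.10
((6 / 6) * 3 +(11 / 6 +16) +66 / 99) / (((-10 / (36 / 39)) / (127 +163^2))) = -3443784 / 65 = -52981.29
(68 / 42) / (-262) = -17 / 2751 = -0.01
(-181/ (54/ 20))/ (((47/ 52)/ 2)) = -148.34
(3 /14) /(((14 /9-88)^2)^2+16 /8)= 19683 /5129162272892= 0.00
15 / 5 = 3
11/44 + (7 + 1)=33/4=8.25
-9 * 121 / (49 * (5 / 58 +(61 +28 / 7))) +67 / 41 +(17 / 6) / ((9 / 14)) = 1167192466 / 204767325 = 5.70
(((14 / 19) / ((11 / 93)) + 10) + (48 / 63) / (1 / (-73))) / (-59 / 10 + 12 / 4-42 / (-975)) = 112372000 / 8150373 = 13.79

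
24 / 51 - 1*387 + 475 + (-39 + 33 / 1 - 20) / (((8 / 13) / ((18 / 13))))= 29.97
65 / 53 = 1.23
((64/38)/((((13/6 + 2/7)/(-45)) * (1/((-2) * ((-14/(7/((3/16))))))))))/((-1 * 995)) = 9072/389443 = 0.02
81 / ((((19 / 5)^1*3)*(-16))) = -135 / 304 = -0.44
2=2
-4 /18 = -2 /9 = -0.22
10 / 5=2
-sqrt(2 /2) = -1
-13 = -13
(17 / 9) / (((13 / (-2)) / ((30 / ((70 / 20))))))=-2.49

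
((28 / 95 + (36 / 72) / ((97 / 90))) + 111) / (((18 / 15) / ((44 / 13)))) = 22656832 / 71877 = 315.22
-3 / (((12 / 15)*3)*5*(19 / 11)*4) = -11 / 304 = -0.04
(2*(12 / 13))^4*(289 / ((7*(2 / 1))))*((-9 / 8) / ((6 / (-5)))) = 44945280 / 199927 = 224.81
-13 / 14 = -0.93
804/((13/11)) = 8844/13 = 680.31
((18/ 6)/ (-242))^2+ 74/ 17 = 4.35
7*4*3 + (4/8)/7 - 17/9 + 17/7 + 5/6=769/9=85.44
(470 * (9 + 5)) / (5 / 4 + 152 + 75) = 26320 / 913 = 28.83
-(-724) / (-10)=-362 / 5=-72.40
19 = 19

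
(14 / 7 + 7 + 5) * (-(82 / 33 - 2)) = -224 / 33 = -6.79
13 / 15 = 0.87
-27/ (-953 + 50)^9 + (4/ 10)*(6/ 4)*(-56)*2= -4967813302299084093672153739/ 73925793188974465679645145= -67.20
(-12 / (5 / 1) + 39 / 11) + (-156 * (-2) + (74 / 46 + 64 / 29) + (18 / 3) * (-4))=10747276 / 36685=292.96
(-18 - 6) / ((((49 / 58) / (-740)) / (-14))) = -2060160 / 7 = -294308.57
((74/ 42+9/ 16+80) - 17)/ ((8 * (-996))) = -21949/ 2677248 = -0.01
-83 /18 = -4.61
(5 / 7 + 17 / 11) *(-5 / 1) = -870 / 77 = -11.30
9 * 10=90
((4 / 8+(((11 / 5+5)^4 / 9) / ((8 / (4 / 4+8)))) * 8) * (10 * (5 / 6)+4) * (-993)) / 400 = -41148168679 / 500000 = -82296.34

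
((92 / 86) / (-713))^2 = 4 / 1776889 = 0.00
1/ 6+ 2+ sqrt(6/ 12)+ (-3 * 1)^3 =-24.13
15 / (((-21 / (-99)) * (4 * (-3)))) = -165 / 28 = -5.89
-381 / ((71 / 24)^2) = -219456 / 5041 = -43.53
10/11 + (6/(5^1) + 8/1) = 556/55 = 10.11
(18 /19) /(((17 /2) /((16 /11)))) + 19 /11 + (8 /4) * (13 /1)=99091 /3553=27.89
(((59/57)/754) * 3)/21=59/300846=0.00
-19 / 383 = -0.05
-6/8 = -3/4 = -0.75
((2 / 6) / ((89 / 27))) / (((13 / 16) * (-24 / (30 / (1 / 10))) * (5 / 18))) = -6480 / 1157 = -5.60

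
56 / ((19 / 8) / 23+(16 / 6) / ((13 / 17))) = 401856 / 25765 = 15.60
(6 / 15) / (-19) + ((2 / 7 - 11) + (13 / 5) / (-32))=-230177 / 21280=-10.82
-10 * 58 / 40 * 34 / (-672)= 493 / 672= 0.73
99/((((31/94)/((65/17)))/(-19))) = -11492910/527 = -21808.18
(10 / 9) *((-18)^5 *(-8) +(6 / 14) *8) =352719440 / 21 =16796163.81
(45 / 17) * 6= 270 / 17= 15.88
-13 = -13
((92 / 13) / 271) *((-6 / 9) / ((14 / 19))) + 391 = 28925605 / 73983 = 390.98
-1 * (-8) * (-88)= -704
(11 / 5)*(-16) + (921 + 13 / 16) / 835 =-455523 / 13360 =-34.10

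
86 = 86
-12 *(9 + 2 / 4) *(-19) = 2166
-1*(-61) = 61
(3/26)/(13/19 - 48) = -57/23374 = -0.00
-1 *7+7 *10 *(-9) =-637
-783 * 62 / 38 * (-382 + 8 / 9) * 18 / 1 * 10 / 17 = 1665127800 / 323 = 5155194.43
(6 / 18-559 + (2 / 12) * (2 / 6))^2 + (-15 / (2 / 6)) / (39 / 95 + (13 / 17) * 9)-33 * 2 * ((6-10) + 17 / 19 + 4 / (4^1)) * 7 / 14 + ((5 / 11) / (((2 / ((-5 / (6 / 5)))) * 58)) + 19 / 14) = 16844058034761473 / 53968162248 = 312111.02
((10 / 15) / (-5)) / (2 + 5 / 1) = -0.02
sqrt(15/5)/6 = sqrt(3)/6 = 0.29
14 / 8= 7 / 4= 1.75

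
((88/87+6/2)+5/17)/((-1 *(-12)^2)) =-398/13311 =-0.03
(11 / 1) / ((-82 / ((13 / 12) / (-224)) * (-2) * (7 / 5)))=-715 / 3085824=-0.00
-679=-679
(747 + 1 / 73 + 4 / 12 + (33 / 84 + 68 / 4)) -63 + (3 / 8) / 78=223761121 / 318864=701.74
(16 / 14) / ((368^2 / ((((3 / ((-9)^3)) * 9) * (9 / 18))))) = -1 / 6398784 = -0.00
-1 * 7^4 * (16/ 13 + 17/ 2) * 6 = -1822359/ 13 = -140181.46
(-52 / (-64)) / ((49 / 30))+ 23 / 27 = 14281 / 10584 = 1.35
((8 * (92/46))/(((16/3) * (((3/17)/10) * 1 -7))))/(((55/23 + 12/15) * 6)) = -9775/435629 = -0.02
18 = 18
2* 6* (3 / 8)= 9 / 2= 4.50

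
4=4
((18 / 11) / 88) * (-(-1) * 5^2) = 225 / 484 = 0.46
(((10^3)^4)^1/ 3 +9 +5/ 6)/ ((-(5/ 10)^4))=-16000000000472/ 3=-5333333333490.67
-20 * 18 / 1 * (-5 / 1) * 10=18000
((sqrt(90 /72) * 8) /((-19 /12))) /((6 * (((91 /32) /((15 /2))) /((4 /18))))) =-1280 * sqrt(5) /5187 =-0.55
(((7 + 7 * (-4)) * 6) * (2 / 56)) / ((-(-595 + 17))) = -9 / 1156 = -0.01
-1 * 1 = -1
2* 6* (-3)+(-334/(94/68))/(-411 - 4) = -690824/19505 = -35.42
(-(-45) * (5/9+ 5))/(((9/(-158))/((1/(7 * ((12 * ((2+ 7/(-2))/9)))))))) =19750/63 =313.49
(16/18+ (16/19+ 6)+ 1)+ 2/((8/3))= 6485/684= 9.48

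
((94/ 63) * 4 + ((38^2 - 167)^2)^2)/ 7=167534455501159/ 441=379896724492.42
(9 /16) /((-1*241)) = -9 /3856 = -0.00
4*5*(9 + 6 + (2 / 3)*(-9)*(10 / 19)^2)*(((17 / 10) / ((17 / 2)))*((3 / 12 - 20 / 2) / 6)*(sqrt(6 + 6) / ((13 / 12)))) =-57780*sqrt(3) / 361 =-277.22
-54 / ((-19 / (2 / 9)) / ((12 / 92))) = 36 / 437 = 0.08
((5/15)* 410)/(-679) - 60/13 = -127550/26481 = -4.82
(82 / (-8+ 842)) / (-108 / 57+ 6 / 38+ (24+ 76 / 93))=0.00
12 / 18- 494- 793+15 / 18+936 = -699 / 2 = -349.50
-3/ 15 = -1/ 5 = -0.20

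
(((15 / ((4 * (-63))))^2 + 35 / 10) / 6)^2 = 611127841 / 1792336896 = 0.34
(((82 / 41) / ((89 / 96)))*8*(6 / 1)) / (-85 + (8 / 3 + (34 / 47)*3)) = -1299456 / 1005967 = -1.29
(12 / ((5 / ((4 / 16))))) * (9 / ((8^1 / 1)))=27 / 40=0.68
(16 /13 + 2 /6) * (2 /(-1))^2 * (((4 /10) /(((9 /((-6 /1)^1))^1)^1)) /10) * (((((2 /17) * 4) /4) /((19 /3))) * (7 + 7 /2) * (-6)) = 20496 /104975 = 0.20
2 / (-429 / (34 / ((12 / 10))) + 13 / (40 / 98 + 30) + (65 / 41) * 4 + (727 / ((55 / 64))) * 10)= 22847660 / 96545805133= 0.00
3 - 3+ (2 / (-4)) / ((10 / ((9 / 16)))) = -9 / 320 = -0.03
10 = 10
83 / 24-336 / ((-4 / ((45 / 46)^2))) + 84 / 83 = 89420545 / 1053768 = 84.86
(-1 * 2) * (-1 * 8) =16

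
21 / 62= 0.34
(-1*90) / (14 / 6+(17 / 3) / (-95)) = -475 / 12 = -39.58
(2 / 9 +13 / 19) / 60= 31 / 2052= 0.02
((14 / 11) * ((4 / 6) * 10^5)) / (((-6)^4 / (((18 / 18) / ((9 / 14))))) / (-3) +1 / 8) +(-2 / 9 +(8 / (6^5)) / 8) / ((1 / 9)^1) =-9090741673 / 29547936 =-307.66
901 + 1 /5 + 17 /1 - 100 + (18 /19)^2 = 1478471 /1805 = 819.10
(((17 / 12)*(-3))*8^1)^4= 1336336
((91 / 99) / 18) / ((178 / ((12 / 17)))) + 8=3594979 / 449361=8.00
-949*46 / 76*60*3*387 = -760234410 / 19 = -40012337.37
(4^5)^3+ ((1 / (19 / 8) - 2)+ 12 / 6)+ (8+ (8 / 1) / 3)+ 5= 61203284885 / 57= 1073741840.09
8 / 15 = 0.53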